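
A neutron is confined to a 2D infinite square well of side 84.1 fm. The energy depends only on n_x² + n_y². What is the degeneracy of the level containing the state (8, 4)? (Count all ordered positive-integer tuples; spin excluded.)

The level has n_x² + n_y² = 80. The ordered positive-integer solutions are (4, 8), (8, 4).
That gives 2 states.

degeneracy = 2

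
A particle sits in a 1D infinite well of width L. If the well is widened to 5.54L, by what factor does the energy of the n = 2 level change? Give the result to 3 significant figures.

E_n ∝ 1/L², so the energy scales by 1/5.54² = 0.0326.

0.0326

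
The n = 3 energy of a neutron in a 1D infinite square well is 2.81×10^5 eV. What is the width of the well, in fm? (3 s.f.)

From E_n = n²h²/(8m_nL²), L = n·h/√(8m_nE_n).
E_3 = 2.81×10^5 eV = 4.502×10^-14 J, so L = 3·6.626×10^-34/√(8·1.675×10^-27·4.502×10^-14) = 8.09×10^-14 m = 80.9 fm.

L = 80.9 fm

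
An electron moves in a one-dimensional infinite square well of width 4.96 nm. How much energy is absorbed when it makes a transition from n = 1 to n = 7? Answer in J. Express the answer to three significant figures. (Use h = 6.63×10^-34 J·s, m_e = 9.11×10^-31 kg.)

|ΔE| = 1.18×10^-19 J

E_1 = h²/(8m_eL²) = 2.452×10^-21 J.
|ΔE| = |1² − 7²|·E_1 = 48·2.452×10^-21 J = 1.18×10^-19 J.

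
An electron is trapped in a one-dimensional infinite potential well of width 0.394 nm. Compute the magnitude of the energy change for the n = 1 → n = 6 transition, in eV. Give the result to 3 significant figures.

|ΔE| = 84.8 eV

E_1 = h²/(8m_eL²) = 3.881×10^-19 J.
|ΔE| = |1² − 6²|·E_1 = 35·3.881×10^-19 J = 1.358×10^-17 J = 84.8 eV.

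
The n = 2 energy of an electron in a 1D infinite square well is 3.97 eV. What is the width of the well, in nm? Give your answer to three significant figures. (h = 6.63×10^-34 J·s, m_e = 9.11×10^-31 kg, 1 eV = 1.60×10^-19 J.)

L = 0.616 nm

From E_n = n²h²/(8m_eL²), L = n·h/√(8m_eE_n).
E_2 = 3.97 eV = 6.352×10^-19 J, so L = 2·6.63×10^-34/√(8·9.11×10^-31·6.352×10^-19) = 6.16×10^-10 m = 0.616 nm.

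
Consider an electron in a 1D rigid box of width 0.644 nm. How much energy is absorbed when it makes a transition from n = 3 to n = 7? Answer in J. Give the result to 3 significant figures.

|ΔE| = 5.81×10^-18 J

E_1 = h²/(8m_eL²) = 1.453×10^-19 J.
|ΔE| = |3² − 7²|·E_1 = 40·1.453×10^-19 J = 5.81×10^-18 J.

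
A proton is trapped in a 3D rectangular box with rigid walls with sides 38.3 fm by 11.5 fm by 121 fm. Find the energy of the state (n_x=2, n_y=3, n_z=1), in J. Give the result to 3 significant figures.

For a 3D rectangular well E = (h²/8m_p)·Σ n_i²/L_i² = (6.626×10^-34)²/(8·1.673×10^-27) · [2²/(38.3 fm)² + 3²/(11.5 fm)² + 1²/(121 fm)²].
Evaluating gives E = 2.32×10^-12 J.

E = 2.32×10^-12 J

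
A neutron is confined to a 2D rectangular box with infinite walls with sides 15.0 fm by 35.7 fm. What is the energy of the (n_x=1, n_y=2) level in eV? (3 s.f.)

For a 2D rectangular well E = (h²/8m_n)·Σ n_i²/L_i² = (6.626×10^-34)²/(8·1.675×10^-27) · [1²/(15.0 fm)² + 2²/(35.7 fm)²].
Evaluating gives E = 2.484×10^-13 J = 1.55×10^6 eV.

E = 1.55×10^6 eV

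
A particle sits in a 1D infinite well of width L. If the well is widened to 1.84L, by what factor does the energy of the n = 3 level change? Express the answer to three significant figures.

0.295

E_n ∝ 1/L², so the energy scales by 1/1.84² = 0.295.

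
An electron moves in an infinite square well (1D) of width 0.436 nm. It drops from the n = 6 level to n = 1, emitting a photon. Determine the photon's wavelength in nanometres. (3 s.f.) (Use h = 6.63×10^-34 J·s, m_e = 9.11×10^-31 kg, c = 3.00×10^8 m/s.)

E_1 = h²/(8m_eL²) = 3.173×10^-19 J, so ΔE = (6² − 1²)E_1 = 1.111×10^-17 J.
λ = hc/ΔE = (6.63×10^-34·3.00×10^8)/1.111×10^-17 = 1.79×10^-8 m = 17.9 nm.

λ = 17.9 nm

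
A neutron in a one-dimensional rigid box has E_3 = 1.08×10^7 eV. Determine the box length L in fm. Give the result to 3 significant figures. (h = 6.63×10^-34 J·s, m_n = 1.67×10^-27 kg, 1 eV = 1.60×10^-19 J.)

L = 13.1 fm

From E_n = n²h²/(8m_nL²), L = n·h/√(8m_nE_n).
E_3 = 1.08×10^7 eV = 1.728×10^-12 J, so L = 3·6.63×10^-34/√(8·1.67×10^-27·1.728×10^-12) = 1.31×10^-14 m = 13.1 fm.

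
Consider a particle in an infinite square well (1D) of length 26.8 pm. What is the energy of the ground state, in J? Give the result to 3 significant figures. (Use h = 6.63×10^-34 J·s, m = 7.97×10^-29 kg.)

E_1 = 9.60×10^-19 J

For an infinite well E_n = n²h²/(8mL²), so E_1 = h²/(8mL²) = (6.63×10^-34)²/(8·7.97×10^-29·(2.68×10^-11 m)²) = 9.599×10^-19 J.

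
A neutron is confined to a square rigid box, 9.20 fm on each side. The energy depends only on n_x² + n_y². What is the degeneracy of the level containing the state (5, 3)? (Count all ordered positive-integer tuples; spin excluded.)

The level has n_x² + n_y² = 34. The ordered positive-integer solutions are (3, 5), (5, 3).
That gives 2 states.

degeneracy = 2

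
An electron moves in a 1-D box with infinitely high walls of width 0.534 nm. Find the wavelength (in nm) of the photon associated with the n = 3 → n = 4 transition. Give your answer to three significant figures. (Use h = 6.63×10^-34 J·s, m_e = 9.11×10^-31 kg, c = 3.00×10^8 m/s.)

E_1 = h²/(8m_eL²) = 2.115×10^-19 J, so ΔE = (4² − 3²)E_1 = 1.480×10^-18 J.
λ = hc/ΔE = (6.63×10^-34·3.00×10^8)/1.480×10^-18 = 1.34×10^-7 m = 134 nm.

λ = 134 nm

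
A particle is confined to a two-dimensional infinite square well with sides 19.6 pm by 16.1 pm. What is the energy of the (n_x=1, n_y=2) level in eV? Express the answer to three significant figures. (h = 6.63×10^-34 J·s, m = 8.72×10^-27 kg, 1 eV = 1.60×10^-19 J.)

E = 0.710 eV

For a 2D rectangular well E = (h²/8m)·Σ n_i²/L_i² = (6.63×10^-34)²/(8·8.72×10^-27) · [1²/(19.6 pm)² + 2²/(16.1 pm)²].
Evaluating gives E = 1.136×10^-19 J = 0.710 eV.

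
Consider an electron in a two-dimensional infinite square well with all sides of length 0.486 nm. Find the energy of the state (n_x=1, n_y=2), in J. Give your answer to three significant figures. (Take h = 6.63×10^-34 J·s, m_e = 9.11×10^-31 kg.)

E = 1.28×10^-18 J

For a 2D rectangular well E = (h²/8m_e)·Σ n_i²/L_i² = (6.63×10^-34)²/(8·9.11×10^-31) · [1²/(0.486 nm)² + 2²/(0.486 nm)²].
Evaluating gives E = 1.28×10^-18 J.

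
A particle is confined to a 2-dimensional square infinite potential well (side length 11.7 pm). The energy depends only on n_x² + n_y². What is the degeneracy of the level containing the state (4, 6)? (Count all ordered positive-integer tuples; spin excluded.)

degeneracy = 2

The level has n_x² + n_y² = 52. The ordered positive-integer solutions are (4, 6), (6, 4).
That gives 2 states.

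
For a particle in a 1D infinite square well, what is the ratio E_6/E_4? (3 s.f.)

2.25

E_n ∝ n², so E_6/E_4 = 6²/4² = 36/16 = 2.25.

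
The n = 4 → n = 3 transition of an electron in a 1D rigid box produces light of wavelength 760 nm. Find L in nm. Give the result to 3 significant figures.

L = 1.27 nm

The photon carries ΔE = hc/λ = 6.626×10^-34·2.998×10^8/7.60×10^-7 m = 2.614×10^-19 J.
Since ΔE = (4² − 3²)E_1, E_1 = 3.734×10^-20 J, and L = h/√(8m_eE_1) = 1.27×10^-9 m = 1.27 nm.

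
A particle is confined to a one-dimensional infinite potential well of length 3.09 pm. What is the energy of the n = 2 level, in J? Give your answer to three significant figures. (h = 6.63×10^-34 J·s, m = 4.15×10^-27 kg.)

For an infinite well E_n = n²h²/(8mL²), so E_1 = h²/(8mL²) = (6.63×10^-34)²/(8·4.15×10^-27·(3.09×10^-12 m)²) = 1.387×10^-18 J.
Then E_2 = 2²·E_1 = 4·1.387×10^-18 J = 5.55×10^-18 J.

E_2 = 5.55×10^-18 J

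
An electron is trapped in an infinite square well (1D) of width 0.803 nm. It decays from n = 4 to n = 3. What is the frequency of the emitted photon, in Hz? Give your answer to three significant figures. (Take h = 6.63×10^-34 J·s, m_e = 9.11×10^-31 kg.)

E_1 = h²/(8m_eL²) = 9.354×10^-20 J and ΔE = (4² − 3²)E_1 = 6.548×10^-19 J.
f = ΔE/h = 6.548×10^-19/6.63×10^-34 = 9.88×10^14 Hz.

f = 9.88×10^14 Hz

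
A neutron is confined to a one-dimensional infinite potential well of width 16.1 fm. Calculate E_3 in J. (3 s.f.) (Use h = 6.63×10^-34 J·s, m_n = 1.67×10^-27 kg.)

For an infinite well E_n = n²h²/(8m_nL²), so E_1 = h²/(8m_nL²) = (6.63×10^-34)²/(8·1.67×10^-27·(1.61×10^-14 m)²) = 1.269×10^-13 J.
Then E_3 = 3²·E_1 = 9·1.269×10^-13 J = 1.14×10^-12 J.

E_3 = 1.14×10^-12 J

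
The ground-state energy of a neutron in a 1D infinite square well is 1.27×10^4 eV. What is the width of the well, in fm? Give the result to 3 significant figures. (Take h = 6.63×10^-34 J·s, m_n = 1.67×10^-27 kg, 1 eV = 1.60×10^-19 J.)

From E_n = n²h²/(8m_nL²), L = n·h/√(8m_nE_n).
E_1 = 1.27×10^4 eV = 2.032×10^-15 J, so L = 1·6.63×10^-34/√(8·1.67×10^-27·2.032×10^-15) = 1.27×10^-13 m = 127 fm.

L = 127 fm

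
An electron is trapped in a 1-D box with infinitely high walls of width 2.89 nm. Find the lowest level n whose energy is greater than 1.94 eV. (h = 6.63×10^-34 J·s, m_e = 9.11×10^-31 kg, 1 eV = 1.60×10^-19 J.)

n = 7

E_1 = h²/(8m_eL²) = 7.221×10^-21 J = 0.04513 eV.
Need n² > 1.94/0.04513 = 42.99, i.e. n > 6.557.
The smallest integer satisfying this is n = 7.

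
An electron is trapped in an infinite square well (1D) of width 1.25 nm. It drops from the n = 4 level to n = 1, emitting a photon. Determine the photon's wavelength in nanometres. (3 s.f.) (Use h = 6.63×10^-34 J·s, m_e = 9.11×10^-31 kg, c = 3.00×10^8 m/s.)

λ = 344 nm

E_1 = h²/(8m_eL²) = 3.860×10^-20 J, so ΔE = (4² − 1²)E_1 = 5.790×10^-19 J.
λ = hc/ΔE = (6.63×10^-34·3.00×10^8)/5.790×10^-19 = 3.44×10^-7 m = 344 nm.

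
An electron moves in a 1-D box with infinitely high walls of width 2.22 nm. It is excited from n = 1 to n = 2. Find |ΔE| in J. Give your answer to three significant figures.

|ΔE| = 3.67×10^-20 J

E_1 = h²/(8m_eL²) = 1.222×10^-20 J.
|ΔE| = |1² − 2²|·E_1 = 3·1.222×10^-20 J = 3.67×10^-20 J.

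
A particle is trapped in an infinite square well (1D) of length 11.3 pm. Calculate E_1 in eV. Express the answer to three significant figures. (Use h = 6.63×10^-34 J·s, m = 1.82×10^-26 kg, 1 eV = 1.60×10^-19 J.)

E_1 = 0.148 eV

For an infinite well E_n = n²h²/(8mL²), so E_1 = h²/(8mL²) = (6.63×10^-34)²/(8·1.82×10^-26·(1.13×10^-11 m)²) = 2.364×10^-20 J.
Converting, E_1 = 2.364×10^-20 J / (1.60×10^-19 J/eV) = 0.148 eV.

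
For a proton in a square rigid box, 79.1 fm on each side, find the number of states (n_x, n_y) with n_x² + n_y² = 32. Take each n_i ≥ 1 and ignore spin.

degeneracy = 1

The level has n_x² + n_y² = 32. The ordered positive-integer solutions are (4, 4).
That gives 1 state.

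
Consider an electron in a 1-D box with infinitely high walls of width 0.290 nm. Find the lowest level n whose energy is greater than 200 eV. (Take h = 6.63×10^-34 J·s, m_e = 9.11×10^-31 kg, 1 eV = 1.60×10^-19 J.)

n = 7

E_1 = h²/(8m_eL²) = 7.172×10^-19 J = 4.483 eV.
Need n² > 200/4.483 = 44.61, i.e. n > 6.679.
The smallest integer satisfying this is n = 7.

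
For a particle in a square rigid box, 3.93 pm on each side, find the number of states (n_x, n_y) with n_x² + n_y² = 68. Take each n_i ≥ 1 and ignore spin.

The level has n_x² + n_y² = 68. The ordered positive-integer solutions are (2, 8), (8, 2).
That gives 2 states.

degeneracy = 2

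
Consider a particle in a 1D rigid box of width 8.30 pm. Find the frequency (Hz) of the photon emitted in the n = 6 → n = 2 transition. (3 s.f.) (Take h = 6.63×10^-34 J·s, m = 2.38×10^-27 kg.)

f = 1.62×10^16 Hz

E_1 = h²/(8mL²) = 3.351×10^-19 J and ΔE = (6² − 2²)E_1 = 1.072×10^-17 J.
f = ΔE/h = 1.072×10^-17/6.63×10^-34 = 1.62×10^16 Hz.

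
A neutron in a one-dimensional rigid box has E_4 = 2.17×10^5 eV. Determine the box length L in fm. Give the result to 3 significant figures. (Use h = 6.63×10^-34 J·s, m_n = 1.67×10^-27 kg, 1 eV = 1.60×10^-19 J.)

From E_n = n²h²/(8m_nL²), L = n·h/√(8m_nE_n).
E_4 = 2.17×10^5 eV = 3.472×10^-14 J, so L = 4·6.63×10^-34/√(8·1.67×10^-27·3.472×10^-14) = 1.23×10^-13 m = 123 fm.

L = 123 fm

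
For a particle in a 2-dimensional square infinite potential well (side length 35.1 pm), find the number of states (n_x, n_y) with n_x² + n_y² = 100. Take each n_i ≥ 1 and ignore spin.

degeneracy = 2

The level has n_x² + n_y² = 100. The ordered positive-integer solutions are (6, 8), (8, 6).
That gives 2 states.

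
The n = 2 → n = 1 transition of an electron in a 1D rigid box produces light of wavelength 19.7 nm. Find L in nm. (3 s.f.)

The photon carries ΔE = hc/λ = 6.626×10^-34·2.998×10^8/1.97×10^-8 m = 1.008×10^-17 J.
Since ΔE = (2² − 1²)E_1, E_1 = 3.360×10^-18 J, and L = h/√(8m_eE_1) = 1.34×10^-10 m = 0.134 nm.

L = 0.134 nm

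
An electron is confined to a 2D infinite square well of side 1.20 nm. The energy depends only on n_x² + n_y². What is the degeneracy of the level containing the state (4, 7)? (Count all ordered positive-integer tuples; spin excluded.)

degeneracy = 4

The level has n_x² + n_y² = 65. The ordered positive-integer solutions are (1, 8), (4, 7), (7, 4), (8, 1).
That gives 4 states.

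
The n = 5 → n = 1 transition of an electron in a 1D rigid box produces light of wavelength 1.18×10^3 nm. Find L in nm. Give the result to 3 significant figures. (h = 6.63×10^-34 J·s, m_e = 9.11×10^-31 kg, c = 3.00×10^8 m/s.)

L = 2.93 nm

The photon carries ΔE = hc/λ = 6.63×10^-34·3.00×10^8/1.18×10^-6 m = 1.686×10^-19 J.
Since ΔE = (5² − 1²)E_1, E_1 = 7.025×10^-21 J, and L = h/√(8m_eE_1) = 2.93×10^-9 m = 2.93 nm.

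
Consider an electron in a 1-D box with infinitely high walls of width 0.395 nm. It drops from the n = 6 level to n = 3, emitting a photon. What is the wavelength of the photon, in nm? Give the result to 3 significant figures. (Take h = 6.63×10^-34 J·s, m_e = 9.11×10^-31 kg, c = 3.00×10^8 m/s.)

λ = 19.1 nm

E_1 = h²/(8m_eL²) = 3.866×10^-19 J, so ΔE = (6² − 3²)E_1 = 1.044×10^-17 J.
λ = hc/ΔE = (6.63×10^-34·3.00×10^8)/1.044×10^-17 = 1.91×10^-8 m = 19.1 nm.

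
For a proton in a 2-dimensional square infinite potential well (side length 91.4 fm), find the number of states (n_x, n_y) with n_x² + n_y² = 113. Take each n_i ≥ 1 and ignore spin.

degeneracy = 2

The level has n_x² + n_y² = 113. The ordered positive-integer solutions are (7, 8), (8, 7).
That gives 2 states.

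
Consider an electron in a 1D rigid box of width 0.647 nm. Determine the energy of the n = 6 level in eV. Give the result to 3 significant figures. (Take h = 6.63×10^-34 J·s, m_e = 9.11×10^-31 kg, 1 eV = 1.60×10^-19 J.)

For an infinite well E_n = n²h²/(8m_eL²), so E_1 = h²/(8m_eL²) = (6.63×10^-34)²/(8·9.11×10^-31·(6.47×10^-10 m)²) = 1.441×10^-19 J.
Then E_6 = 6²·E_1 = 36·1.441×10^-19 J = 5.188×10^-18 J.
Converting, E_6 = 5.188×10^-18 J / (1.60×10^-19 J/eV) = 32.4 eV.

E_6 = 32.4 eV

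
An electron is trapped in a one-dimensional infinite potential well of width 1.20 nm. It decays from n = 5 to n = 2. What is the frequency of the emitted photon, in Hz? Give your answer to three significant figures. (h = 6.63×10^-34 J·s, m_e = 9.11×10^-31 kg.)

E_1 = h²/(8m_eL²) = 4.188×10^-20 J and ΔE = (5² − 2²)E_1 = 8.795×10^-19 J.
f = ΔE/h = 8.795×10^-19/6.63×10^-34 = 1.33×10^15 Hz.

f = 1.33×10^15 Hz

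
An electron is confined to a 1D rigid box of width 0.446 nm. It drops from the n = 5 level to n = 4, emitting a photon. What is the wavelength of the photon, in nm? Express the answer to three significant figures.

λ = 72.9 nm

E_1 = h²/(8m_eL²) = 3.029×10^-19 J, so ΔE = (5² − 4²)E_1 = 2.726×10^-18 J.
λ = hc/ΔE = (6.626×10^-34·2.998×10^8)/2.726×10^-18 = 7.29×10^-8 m = 72.9 nm.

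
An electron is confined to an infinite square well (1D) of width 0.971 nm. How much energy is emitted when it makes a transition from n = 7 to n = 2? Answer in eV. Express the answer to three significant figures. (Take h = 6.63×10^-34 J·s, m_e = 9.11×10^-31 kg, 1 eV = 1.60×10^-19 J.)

|ΔE| = 18.0 eV

E_1 = h²/(8m_eL²) = 6.397×10^-20 J.
|ΔE| = |7² − 2²|·E_1 = 45·6.397×10^-20 J = 2.879×10^-18 J = 18.0 eV.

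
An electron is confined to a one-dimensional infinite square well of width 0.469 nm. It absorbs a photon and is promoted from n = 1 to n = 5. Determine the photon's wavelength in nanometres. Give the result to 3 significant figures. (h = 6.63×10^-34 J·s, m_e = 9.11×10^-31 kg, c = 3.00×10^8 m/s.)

E_1 = h²/(8m_eL²) = 2.742×10^-19 J, so ΔE = (5² − 1²)E_1 = 6.581×10^-18 J.
λ = hc/ΔE = (6.63×10^-34·3.00×10^8)/6.581×10^-18 = 3.02×10^-8 m = 30.2 nm.

λ = 30.2 nm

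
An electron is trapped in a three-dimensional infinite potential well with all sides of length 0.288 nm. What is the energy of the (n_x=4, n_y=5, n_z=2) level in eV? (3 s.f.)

E = 204 eV

For a 3D rectangular well E = (h²/8m_e)·Σ n_i²/L_i² = (6.626×10^-34)²/(8·9.109×10^-31) · [4²/(0.288 nm)² + 5²/(0.288 nm)² + 2²/(0.288 nm)²].
Evaluating gives E = 3.269×10^-17 J = 204 eV.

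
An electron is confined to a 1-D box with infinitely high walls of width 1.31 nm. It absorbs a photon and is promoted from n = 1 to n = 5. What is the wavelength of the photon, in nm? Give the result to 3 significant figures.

λ = 236 nm

E_1 = h²/(8m_eL²) = 3.511×10^-20 J, so ΔE = (5² − 1²)E_1 = 8.426×10^-19 J.
λ = hc/ΔE = (6.626×10^-34·2.998×10^8)/8.426×10^-19 = 2.36×10^-7 m = 236 nm.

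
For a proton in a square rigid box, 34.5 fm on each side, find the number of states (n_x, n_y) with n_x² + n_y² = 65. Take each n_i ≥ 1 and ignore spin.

degeneracy = 4

The level has n_x² + n_y² = 65. The ordered positive-integer solutions are (1, 8), (4, 7), (7, 4), (8, 1).
That gives 4 states.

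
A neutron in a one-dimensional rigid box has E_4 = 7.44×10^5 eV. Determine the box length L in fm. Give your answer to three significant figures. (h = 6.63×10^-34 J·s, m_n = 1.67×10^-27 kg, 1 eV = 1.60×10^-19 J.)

From E_n = n²h²/(8m_nL²), L = n·h/√(8m_nE_n).
E_4 = 7.44×10^5 eV = 1.190×10^-13 J, so L = 4·6.63×10^-34/√(8·1.67×10^-27·1.190×10^-13) = 6.65×10^-14 m = 66.5 fm.

L = 66.5 fm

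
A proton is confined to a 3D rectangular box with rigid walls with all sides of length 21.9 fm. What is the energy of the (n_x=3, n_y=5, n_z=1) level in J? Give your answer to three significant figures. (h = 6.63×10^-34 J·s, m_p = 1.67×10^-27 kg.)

For a 3D rectangular well E = (h²/8m_p)·Σ n_i²/L_i² = (6.63×10^-34)²/(8·1.67×10^-27) · [3²/(21.9 fm)² + 5²/(21.9 fm)² + 1²/(21.9 fm)²].
Evaluating gives E = 2.40×10^-12 J.

E = 2.40×10^-12 J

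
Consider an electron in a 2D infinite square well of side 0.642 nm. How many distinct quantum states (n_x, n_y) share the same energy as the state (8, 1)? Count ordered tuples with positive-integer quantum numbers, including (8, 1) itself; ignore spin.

degeneracy = 4

The level has n_x² + n_y² = 65. The ordered positive-integer solutions are (1, 8), (4, 7), (7, 4), (8, 1).
That gives 4 states.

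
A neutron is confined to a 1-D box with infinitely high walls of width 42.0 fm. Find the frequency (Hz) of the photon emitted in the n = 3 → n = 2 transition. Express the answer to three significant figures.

f = 1.40×10^20 Hz

E_1 = h²/(8m_nL²) = 1.857×10^-14 J and ΔE = (3² − 2²)E_1 = 9.285×10^-14 J.
f = ΔE/h = 9.285×10^-14/6.626×10^-34 = 1.40×10^20 Hz.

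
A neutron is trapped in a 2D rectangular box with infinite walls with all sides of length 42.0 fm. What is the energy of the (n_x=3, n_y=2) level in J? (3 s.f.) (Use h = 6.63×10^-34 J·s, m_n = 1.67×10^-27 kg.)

E = 2.42×10^-13 J

For a 2D rectangular well E = (h²/8m_n)·Σ n_i²/L_i² = (6.63×10^-34)²/(8·1.67×10^-27) · [3²/(42.0 fm)² + 2²/(42.0 fm)²].
Evaluating gives E = 2.42×10^-13 J.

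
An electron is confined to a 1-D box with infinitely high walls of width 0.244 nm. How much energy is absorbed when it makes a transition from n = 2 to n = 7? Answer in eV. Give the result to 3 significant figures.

|ΔE| = 284 eV

E_1 = h²/(8m_eL²) = 1.012×10^-18 J.
|ΔE| = |2² − 7²|·E_1 = 45·1.012×10^-18 J = 4.554×10^-17 J = 284 eV.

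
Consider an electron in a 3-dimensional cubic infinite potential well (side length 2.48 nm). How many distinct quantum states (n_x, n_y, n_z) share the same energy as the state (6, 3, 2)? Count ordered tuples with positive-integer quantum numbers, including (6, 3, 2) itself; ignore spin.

degeneracy = 6

The level has n_x² + n_y² + n_z² = 49. The ordered positive-integer solutions are (2, 3, 6), (2, 6, 3), (3, 2, 6), (3, 6, 2), (6, 2, 3), (6, 3, 2).
That gives 6 states.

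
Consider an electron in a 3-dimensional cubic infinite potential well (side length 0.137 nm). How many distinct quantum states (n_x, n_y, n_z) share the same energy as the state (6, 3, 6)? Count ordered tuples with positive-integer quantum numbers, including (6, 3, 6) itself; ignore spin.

degeneracy = 12

The level has n_x² + n_y² + n_z² = 81. The ordered positive-integer solutions are (1, 4, 8), (1, 8, 4), (3, 6, 6), (4, 1, 8), (4, 4, 7), (4, 7, 4), (4, 8, 1), (6, 3, 6), (6, 6, 3), (7, 4, 4), (8, 1, 4), (8, 4, 1).
That gives 12 states.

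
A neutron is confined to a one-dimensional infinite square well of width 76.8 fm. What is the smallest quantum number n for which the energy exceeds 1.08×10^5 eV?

E_1 = h²/(8m_nL²) = 5.555×10^-15 J = 3.468×10^4 eV.
Need n² > 1.08×10^5/3.468×10^4 = 3.114, i.e. n > 1.765.
The smallest integer satisfying this is n = 2.

n = 2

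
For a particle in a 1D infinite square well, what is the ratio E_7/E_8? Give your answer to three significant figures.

E_n ∝ n², so E_7/E_8 = 7²/8² = 49/64 = 0.766.

0.766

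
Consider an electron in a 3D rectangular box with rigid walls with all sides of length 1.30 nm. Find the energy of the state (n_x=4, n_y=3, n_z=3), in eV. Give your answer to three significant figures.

E = 7.57 eV

For a 3D rectangular well E = (h²/8m_e)·Σ n_i²/L_i² = (6.626×10^-34)²/(8·9.109×10^-31) · [4²/(1.30 nm)² + 3²/(1.30 nm)² + 3²/(1.30 nm)²].
Evaluating gives E = 1.212×10^-18 J = 7.57 eV.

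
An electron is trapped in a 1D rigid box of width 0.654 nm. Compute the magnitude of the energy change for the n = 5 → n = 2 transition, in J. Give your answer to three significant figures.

E_1 = h²/(8m_eL²) = 1.409×10^-19 J.
|ΔE| = |5² − 2²|·E_1 = 21·1.409×10^-19 J = 2.96×10^-18 J.

|ΔE| = 2.96×10^-18 J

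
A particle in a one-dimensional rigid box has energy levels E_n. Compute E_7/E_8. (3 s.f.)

E_n ∝ n², so E_7/E_8 = 7²/8² = 49/64 = 0.766.

0.766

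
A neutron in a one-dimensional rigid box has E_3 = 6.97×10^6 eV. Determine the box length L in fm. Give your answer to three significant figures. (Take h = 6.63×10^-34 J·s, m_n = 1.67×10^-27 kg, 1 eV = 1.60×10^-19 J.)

From E_n = n²h²/(8m_nL²), L = n·h/√(8m_nE_n).
E_3 = 6.97×10^6 eV = 1.115×10^-12 J, so L = 3·6.63×10^-34/√(8·1.67×10^-27·1.115×10^-12) = 1.63×10^-14 m = 16.3 fm.

L = 16.3 fm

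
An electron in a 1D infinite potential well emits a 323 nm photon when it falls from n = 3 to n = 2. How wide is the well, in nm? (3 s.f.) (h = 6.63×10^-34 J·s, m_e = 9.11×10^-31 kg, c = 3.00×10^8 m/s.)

L = 0.700 nm

The photon carries ΔE = hc/λ = 6.63×10^-34·3.00×10^8/3.23×10^-7 m = 6.158×10^-19 J.
Since ΔE = (3² − 2²)E_1, E_1 = 1.232×10^-19 J, and L = h/√(8m_eE_1) = 7.00×10^-10 m = 0.700 nm.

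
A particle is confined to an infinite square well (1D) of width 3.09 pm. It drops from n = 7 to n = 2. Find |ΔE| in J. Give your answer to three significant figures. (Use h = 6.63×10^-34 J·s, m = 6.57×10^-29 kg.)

E_1 = h²/(8mL²) = 8.759×10^-17 J.
|ΔE| = |7² − 2²|·E_1 = 45·8.759×10^-17 J = 3.94×10^-15 J.

|ΔE| = 3.94×10^-15 J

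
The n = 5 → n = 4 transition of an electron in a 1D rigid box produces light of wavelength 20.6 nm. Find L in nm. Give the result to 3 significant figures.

The photon carries ΔE = hc/λ = 6.626×10^-34·2.998×10^8/2.06×10^-8 m = 9.643×10^-18 J.
Since ΔE = (5² − 4²)E_1, E_1 = 1.071×10^-18 J, and L = h/√(8m_eE_1) = 2.37×10^-10 m = 0.237 nm.

L = 0.237 nm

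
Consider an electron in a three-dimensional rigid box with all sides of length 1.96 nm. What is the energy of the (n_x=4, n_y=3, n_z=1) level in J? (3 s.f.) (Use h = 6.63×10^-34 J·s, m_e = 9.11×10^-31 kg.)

For a 3D rectangular well E = (h²/8m_e)·Σ n_i²/L_i² = (6.63×10^-34)²/(8·9.11×10^-31) · [4²/(1.96 nm)² + 3²/(1.96 nm)² + 1²/(1.96 nm)²].
Evaluating gives E = 4.08×10^-19 J.

E = 4.08×10^-19 J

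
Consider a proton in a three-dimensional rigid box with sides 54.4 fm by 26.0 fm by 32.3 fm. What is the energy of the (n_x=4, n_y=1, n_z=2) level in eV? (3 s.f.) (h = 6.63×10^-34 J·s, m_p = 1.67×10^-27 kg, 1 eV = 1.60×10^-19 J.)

E = 2.20×10^6 eV

For a 3D rectangular well E = (h²/8m_p)·Σ n_i²/L_i² = (6.63×10^-34)²/(8·1.67×10^-27) · [4²/(54.4 fm)² + 1²/(26.0 fm)² + 2²/(32.3 fm)²].
Evaluating gives E = 3.527×10^-13 J = 2.20×10^6 eV.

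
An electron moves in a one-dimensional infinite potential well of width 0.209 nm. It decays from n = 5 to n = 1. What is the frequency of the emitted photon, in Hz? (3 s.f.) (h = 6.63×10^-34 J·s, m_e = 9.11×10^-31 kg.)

f = 5.00×10^16 Hz

E_1 = h²/(8m_eL²) = 1.381×10^-18 J and ΔE = (5² − 1²)E_1 = 3.314×10^-17 J.
f = ΔE/h = 3.314×10^-17/6.63×10^-34 = 5.00×10^16 Hz.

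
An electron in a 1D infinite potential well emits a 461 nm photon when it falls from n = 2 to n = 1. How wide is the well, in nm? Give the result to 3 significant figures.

L = 0.648 nm

The photon carries ΔE = hc/λ = 6.626×10^-34·2.998×10^8/4.61×10^-7 m = 4.309×10^-19 J.
Since ΔE = (2² − 1²)E_1, E_1 = 1.436×10^-19 J, and L = h/√(8m_eE_1) = 6.48×10^-10 m = 0.648 nm.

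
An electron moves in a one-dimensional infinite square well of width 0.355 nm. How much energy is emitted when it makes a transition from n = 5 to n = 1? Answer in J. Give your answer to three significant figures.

|ΔE| = 1.15×10^-17 J

E_1 = h²/(8m_eL²) = 4.781×10^-19 J.
|ΔE| = |5² − 1²|·E_1 = 24·4.781×10^-19 J = 1.15×10^-17 J.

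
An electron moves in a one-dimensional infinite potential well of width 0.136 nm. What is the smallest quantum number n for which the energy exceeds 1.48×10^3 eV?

E_1 = h²/(8m_eL²) = 3.257×10^-18 J = 20.33 eV.
Need n² > 1.48×10^3/20.33 = 72.80, i.e. n > 8.532.
The smallest integer satisfying this is n = 9.

n = 9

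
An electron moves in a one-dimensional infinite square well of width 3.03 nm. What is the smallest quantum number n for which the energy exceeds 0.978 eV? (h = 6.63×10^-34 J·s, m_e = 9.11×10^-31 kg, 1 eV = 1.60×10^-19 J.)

E_1 = h²/(8m_eL²) = 6.570×10^-21 J = 0.04106 eV.
Need n² > 0.978/0.04106 = 23.82, i.e. n > 4.881.
The smallest integer satisfying this is n = 5.

n = 5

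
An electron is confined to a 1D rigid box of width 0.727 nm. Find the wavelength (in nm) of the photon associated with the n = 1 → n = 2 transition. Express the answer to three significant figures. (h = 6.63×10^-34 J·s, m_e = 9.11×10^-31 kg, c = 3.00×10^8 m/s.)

E_1 = h²/(8m_eL²) = 1.141×10^-19 J, so ΔE = (2² − 1²)E_1 = 3.423×10^-19 J.
λ = hc/ΔE = (6.63×10^-34·3.00×10^8)/3.423×10^-19 = 5.81×10^-7 m = 581 nm.

λ = 581 nm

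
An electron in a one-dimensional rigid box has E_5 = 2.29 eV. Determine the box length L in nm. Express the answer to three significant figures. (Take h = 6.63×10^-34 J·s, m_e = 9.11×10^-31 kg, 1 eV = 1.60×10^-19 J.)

L = 2.03 nm

From E_n = n²h²/(8m_eL²), L = n·h/√(8m_eE_n).
E_5 = 2.29 eV = 3.664×10^-19 J, so L = 5·6.63×10^-34/√(8·9.11×10^-31·3.664×10^-19) = 2.03×10^-9 m = 2.03 nm.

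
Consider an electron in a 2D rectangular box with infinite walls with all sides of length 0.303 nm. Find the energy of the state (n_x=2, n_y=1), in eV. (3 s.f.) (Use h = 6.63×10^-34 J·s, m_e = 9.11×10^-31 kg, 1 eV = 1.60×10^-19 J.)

E = 20.5 eV

For a 2D rectangular well E = (h²/8m_e)·Σ n_i²/L_i² = (6.63×10^-34)²/(8·9.11×10^-31) · [2²/(0.303 nm)² + 1²/(0.303 nm)²].
Evaluating gives E = 3.285×10^-18 J = 20.5 eV.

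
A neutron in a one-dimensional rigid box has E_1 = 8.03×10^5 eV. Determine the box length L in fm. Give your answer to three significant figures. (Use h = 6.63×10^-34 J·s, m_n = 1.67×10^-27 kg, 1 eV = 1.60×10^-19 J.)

L = 16.0 fm

From E_n = n²h²/(8m_nL²), L = n·h/√(8m_nE_n).
E_1 = 8.03×10^5 eV = 1.285×10^-13 J, so L = 1·6.63×10^-34/√(8·1.67×10^-27·1.285×10^-13) = 1.60×10^-14 m = 16.0 fm.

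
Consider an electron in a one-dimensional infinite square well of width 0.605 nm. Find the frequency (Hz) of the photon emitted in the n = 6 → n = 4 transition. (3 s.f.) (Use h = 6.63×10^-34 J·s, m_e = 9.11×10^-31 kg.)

f = 4.97×10^15 Hz

E_1 = h²/(8m_eL²) = 1.648×10^-19 J and ΔE = (6² − 4²)E_1 = 3.296×10^-18 J.
f = ΔE/h = 3.296×10^-18/6.63×10^-34 = 4.97×10^15 Hz.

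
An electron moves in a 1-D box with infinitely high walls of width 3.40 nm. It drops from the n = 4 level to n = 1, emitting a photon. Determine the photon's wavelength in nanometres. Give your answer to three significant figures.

E_1 = h²/(8m_eL²) = 5.212×10^-21 J, so ΔE = (4² − 1²)E_1 = 7.818×10^-20 J.
λ = hc/ΔE = (6.626×10^-34·2.998×10^8)/7.818×10^-20 = 2.54×10^-6 m = 2.54×10^3 nm.

λ = 2.54×10^3 nm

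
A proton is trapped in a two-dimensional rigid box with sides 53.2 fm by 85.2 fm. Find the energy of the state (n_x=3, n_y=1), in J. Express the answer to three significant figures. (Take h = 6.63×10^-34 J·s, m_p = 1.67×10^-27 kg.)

E = 1.09×10^-13 J

For a 2D rectangular well E = (h²/8m_p)·Σ n_i²/L_i² = (6.63×10^-34)²/(8·1.67×10^-27) · [3²/(53.2 fm)² + 1²/(85.2 fm)²].
Evaluating gives E = 1.09×10^-13 J.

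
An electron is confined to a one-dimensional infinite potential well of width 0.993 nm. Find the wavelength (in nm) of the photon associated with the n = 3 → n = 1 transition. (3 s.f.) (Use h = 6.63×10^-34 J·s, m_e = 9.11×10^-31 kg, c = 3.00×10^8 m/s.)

E_1 = h²/(8m_eL²) = 6.117×10^-20 J, so ΔE = (3² − 1²)E_1 = 4.894×10^-19 J.
λ = hc/ΔE = (6.63×10^-34·3.00×10^8)/4.894×10^-19 = 4.06×10^-7 m = 406 nm.

λ = 406 nm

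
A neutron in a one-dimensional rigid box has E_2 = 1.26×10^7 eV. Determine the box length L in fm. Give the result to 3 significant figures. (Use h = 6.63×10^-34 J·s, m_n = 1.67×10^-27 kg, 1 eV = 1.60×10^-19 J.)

L = 8.08 fm

From E_n = n²h²/(8m_nL²), L = n·h/√(8m_nE_n).
E_2 = 1.26×10^7 eV = 2.016×10^-12 J, so L = 2·6.63×10^-34/√(8·1.67×10^-27·2.016×10^-12) = 8.08×10^-15 m = 8.08 fm.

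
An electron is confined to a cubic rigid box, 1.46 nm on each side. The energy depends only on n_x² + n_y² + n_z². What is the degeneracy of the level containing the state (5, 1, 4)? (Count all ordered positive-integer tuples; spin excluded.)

The level has n_x² + n_y² + n_z² = 42. The ordered positive-integer solutions are (1, 4, 5), (1, 5, 4), (4, 1, 5), (4, 5, 1), (5, 1, 4), (5, 4, 1).
That gives 6 states.

degeneracy = 6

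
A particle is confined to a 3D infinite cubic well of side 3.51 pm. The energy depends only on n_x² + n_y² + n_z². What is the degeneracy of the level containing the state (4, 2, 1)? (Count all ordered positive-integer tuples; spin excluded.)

The level has n_x² + n_y² + n_z² = 21. The ordered positive-integer solutions are (1, 2, 4), (1, 4, 2), (2, 1, 4), (2, 4, 1), (4, 1, 2), (4, 2, 1).
That gives 6 states.

degeneracy = 6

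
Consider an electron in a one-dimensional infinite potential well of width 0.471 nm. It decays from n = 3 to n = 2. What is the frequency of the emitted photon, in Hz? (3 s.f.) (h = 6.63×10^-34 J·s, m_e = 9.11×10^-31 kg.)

f = 2.05×10^15 Hz

E_1 = h²/(8m_eL²) = 2.719×10^-19 J and ΔE = (3² − 2²)E_1 = 1.360×10^-18 J.
f = ΔE/h = 1.360×10^-18/6.63×10^-34 = 2.05×10^15 Hz.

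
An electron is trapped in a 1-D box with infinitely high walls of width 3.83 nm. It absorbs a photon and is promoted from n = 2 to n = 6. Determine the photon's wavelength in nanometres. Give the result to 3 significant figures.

E_1 = h²/(8m_eL²) = 4.107×10^-21 J, so ΔE = (6² − 2²)E_1 = 1.314×10^-19 J.
λ = hc/ΔE = (6.626×10^-34·2.998×10^8)/1.314×10^-19 = 1.51×10^-6 m = 1.51×10^3 nm.

λ = 1.51×10^3 nm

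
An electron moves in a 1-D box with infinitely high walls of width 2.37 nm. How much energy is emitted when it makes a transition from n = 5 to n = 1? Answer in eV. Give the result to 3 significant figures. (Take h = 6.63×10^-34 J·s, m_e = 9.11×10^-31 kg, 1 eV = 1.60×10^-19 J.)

|ΔE| = 1.61 eV

E_1 = h²/(8m_eL²) = 1.074×10^-20 J.
|ΔE| = |5² − 1²|·E_1 = 24·1.074×10^-20 J = 2.578×10^-19 J = 1.61 eV.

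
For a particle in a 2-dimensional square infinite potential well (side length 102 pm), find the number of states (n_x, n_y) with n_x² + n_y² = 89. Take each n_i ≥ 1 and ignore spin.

degeneracy = 2

The level has n_x² + n_y² = 89. The ordered positive-integer solutions are (5, 8), (8, 5).
That gives 2 states.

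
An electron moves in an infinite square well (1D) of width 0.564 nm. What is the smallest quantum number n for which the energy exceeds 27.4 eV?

E_1 = h²/(8m_eL²) = 1.894×10^-19 J = 1.182 eV.
Need n² > 27.4/1.182 = 23.18, i.e. n > 4.815.
The smallest integer satisfying this is n = 5.

n = 5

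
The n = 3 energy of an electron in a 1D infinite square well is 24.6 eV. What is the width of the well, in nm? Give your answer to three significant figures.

L = 0.371 nm

From E_n = n²h²/(8m_eL²), L = n·h/√(8m_eE_n).
E_3 = 24.6 eV = 3.941×10^-18 J, so L = 3·6.626×10^-34/√(8·9.109×10^-31·3.941×10^-18) = 3.71×10^-10 m = 0.371 nm.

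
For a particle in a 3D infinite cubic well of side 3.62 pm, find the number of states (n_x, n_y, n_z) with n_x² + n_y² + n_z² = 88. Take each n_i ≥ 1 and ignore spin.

The level has n_x² + n_y² + n_z² = 88. The ordered positive-integer solutions are (4, 6, 6), (6, 4, 6), (6, 6, 4).
That gives 3 states.

degeneracy = 3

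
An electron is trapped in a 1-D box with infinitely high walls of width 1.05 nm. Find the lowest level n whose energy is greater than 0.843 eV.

n = 2

E_1 = h²/(8m_eL²) = 5.465×10^-20 J = 0.3411 eV.
Need n² > 0.843/0.3411 = 2.471, i.e. n > 1.572.
The smallest integer satisfying this is n = 2.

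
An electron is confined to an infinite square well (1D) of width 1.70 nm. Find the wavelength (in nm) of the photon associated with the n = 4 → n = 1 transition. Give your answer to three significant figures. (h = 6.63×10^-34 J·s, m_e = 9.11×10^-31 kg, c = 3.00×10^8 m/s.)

E_1 = h²/(8m_eL²) = 2.087×10^-20 J, so ΔE = (4² − 1²)E_1 = 3.131×10^-19 J.
λ = hc/ΔE = (6.63×10^-34·3.00×10^8)/3.131×10^-19 = 6.35×10^-7 m = 635 nm.

λ = 635 nm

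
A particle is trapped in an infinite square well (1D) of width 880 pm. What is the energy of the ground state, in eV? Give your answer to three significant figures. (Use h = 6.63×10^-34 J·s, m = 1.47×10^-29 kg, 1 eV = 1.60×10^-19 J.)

E_1 = 0.0302 eV

For an infinite well E_n = n²h²/(8mL²), so E_1 = h²/(8mL²) = (6.63×10^-34)²/(8·1.47×10^-29·(8.80×10^-10 m)²) = 4.827×10^-21 J.
Converting, E_1 = 4.827×10^-21 J / (1.60×10^-19 J/eV) = 0.0302 eV.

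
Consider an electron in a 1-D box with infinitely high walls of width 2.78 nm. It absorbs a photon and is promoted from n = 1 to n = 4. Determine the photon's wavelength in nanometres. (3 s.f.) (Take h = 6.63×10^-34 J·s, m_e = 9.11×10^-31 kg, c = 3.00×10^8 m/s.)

λ = 1.70×10^3 nm

E_1 = h²/(8m_eL²) = 7.804×10^-21 J, so ΔE = (4² − 1²)E_1 = 1.171×10^-19 J.
λ = hc/ΔE = (6.63×10^-34·3.00×10^8)/1.171×10^-19 = 1.70×10^-6 m = 1.70×10^3 nm.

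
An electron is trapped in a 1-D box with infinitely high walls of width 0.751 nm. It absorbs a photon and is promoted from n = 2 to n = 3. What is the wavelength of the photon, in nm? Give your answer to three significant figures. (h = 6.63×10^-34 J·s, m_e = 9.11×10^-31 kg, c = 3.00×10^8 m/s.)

λ = 372 nm

E_1 = h²/(8m_eL²) = 1.069×10^-19 J, so ΔE = (3² − 2²)E_1 = 5.345×10^-19 J.
λ = hc/ΔE = (6.63×10^-34·3.00×10^8)/5.345×10^-19 = 3.72×10^-7 m = 372 nm.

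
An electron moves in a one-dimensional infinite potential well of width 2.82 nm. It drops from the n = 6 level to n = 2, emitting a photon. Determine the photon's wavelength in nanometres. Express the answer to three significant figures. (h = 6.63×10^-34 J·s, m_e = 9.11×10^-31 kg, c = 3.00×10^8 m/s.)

λ = 820 nm

E_1 = h²/(8m_eL²) = 7.584×10^-21 J, so ΔE = (6² − 2²)E_1 = 2.427×10^-19 J.
λ = hc/ΔE = (6.63×10^-34·3.00×10^8)/2.427×10^-19 = 8.20×10^-7 m = 820 nm.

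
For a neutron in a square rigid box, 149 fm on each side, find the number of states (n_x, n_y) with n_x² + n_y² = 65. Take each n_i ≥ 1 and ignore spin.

degeneracy = 4

The level has n_x² + n_y² = 65. The ordered positive-integer solutions are (1, 8), (4, 7), (7, 4), (8, 1).
That gives 4 states.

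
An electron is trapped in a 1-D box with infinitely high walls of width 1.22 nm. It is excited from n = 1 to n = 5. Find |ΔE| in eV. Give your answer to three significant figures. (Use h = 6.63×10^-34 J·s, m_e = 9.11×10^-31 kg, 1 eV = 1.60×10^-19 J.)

|ΔE| = 6.08 eV

E_1 = h²/(8m_eL²) = 4.052×10^-20 J.
|ΔE| = |1² − 5²|·E_1 = 24·4.052×10^-20 J = 9.725×10^-19 J = 6.08 eV.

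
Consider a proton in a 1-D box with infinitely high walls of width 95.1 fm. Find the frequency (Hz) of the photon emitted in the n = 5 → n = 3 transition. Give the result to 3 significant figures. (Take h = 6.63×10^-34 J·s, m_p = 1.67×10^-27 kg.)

f = 8.78×10^19 Hz

E_1 = h²/(8m_pL²) = 3.638×10^-15 J and ΔE = (5² − 3²)E_1 = 5.821×10^-14 J.
f = ΔE/h = 5.821×10^-14/6.63×10^-34 = 8.78×10^19 Hz.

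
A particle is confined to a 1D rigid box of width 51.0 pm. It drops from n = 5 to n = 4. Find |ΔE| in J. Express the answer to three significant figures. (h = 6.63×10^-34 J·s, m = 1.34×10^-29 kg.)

|ΔE| = 1.42×10^-17 J

E_1 = h²/(8mL²) = 1.576×10^-18 J.
|ΔE| = |5² − 4²|·E_1 = 9·1.576×10^-18 J = 1.42×10^-17 J.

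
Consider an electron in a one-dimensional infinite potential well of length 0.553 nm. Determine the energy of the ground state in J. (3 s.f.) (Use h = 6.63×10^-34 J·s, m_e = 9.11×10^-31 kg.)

E_1 = 1.97×10^-19 J

For an infinite well E_n = n²h²/(8m_eL²), so E_1 = h²/(8m_eL²) = (6.63×10^-34)²/(8·9.11×10^-31·(5.53×10^-10 m)²) = 1.972×10^-19 J.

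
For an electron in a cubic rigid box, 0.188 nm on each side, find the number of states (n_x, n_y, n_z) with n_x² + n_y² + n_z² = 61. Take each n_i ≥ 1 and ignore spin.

degeneracy = 6

The level has n_x² + n_y² + n_z² = 61. The ordered positive-integer solutions are (3, 4, 6), (3, 6, 4), (4, 3, 6), (4, 6, 3), (6, 3, 4), (6, 4, 3).
That gives 6 states.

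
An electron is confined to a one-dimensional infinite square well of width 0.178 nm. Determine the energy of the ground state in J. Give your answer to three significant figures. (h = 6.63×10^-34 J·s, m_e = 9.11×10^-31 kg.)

For an infinite well E_n = n²h²/(8m_eL²), so E_1 = h²/(8m_eL²) = (6.63×10^-34)²/(8·9.11×10^-31·(1.78×10^-10 m)²) = 1.904×10^-18 J.

E_1 = 1.90×10^-18 J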